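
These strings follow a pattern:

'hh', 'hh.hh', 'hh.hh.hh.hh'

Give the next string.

Each string is two copies of the previous one joined by '.'.
One more doubling of hh.hh.hh.hh gives the answer.

hh.hh.hh.hh.hh.hh.hh.hh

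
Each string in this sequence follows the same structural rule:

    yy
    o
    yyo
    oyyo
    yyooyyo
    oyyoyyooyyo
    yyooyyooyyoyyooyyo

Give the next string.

oyyoyyooyyoyyooyyooyyoyyooyyo

Each term (from the third on) is the two preceding terms concatenated in order: term 3 = yy·o = yyo.
The next term joins oyyoyyooyyo and yyooyyooyyoyyooyyo.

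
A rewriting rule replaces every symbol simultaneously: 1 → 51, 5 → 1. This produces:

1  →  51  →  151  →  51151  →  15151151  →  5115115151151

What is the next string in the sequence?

151511515115115151151

φ(5115115151151) expands symbol-by-symbol to 1 51 51 1 51 51 1 51 1 51 51 1 51; joining the 13 pieces gives the next term.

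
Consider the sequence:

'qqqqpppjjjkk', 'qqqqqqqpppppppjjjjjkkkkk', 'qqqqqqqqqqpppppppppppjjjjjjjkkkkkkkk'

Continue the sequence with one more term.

Term n consists of 3n+1 q's, followed by 4n-1 p's, followed by 2n+1 j's, followed by 3n-1 k's (n = 1, 2, …).
For the next term, n = 4, so the run lengths are 13, 15, 9, 11.

qqqqqqqqqqqqqpppppppppppppppjjjjjjjjjkkkkkkkkkkk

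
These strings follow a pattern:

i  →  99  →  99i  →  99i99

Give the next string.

99i9999i

From term 3 onward, concatenate the last term with the second-to-last: 99·i = 99i, 99i·99 = 99i99, …
Continuing: 99i99 · 99i gives term 5.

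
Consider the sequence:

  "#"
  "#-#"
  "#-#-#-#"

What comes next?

#-#-#-#-#-#-#-#

Each string is two copies of the previous one joined by '-'.
So the next term is two copies of #-#-#-# with '-' between the halves.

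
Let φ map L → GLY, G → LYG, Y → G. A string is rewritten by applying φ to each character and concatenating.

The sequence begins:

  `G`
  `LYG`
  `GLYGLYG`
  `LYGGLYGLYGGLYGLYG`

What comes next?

φ(LYGGLYGLYGGLYGLYG) expands symbol-by-symbol to GLY G LYG LYG GLY G LYG GLY G LYG LYG GLY G LYG GLY G LYG; joining the 17 pieces gives the next term.

GLYGLYGLYGGLYGLYGGLYGLYGLYGGLYGLYGGLYGLYG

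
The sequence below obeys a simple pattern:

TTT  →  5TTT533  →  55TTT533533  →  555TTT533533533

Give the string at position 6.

s(k+1) = 5·s(k)·533, so each term gains 5 as a prefix and 533 as a suffix.
From 555TTT533533533, 2 further steps: 555TTT533533533 → 5555TTT533533533533 → (answer).

55555TTT533533533533533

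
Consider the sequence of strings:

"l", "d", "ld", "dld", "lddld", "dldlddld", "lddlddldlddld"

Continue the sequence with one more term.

dldlddldlddlddldlddld

From term 3 onward, concatenate the second-to-last term with the last: l·d = ld, d·ld = dld, …
Continuing: dldlddld · lddlddldlddld gives term 8.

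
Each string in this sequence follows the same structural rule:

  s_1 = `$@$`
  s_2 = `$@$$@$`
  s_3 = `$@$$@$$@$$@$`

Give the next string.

s(k+1) = s(k)·s(k) — each term doubles the last.
Doubling $@$$@$$@$$@$:

$@$$@$$@$$@$$@$$@$$@$$@$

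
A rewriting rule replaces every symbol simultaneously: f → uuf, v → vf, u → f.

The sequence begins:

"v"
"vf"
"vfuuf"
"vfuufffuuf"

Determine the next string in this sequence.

vfuufffuufuufuufffuuf

Expanding vfuufffuuf: v→vf, f→uuf, u→f, u→f, f→uuf, f→uuf, f→uuf, u→f, u→f, f→uuf. Concatenated: vf uuf f f uuf uuf uuf f f uuf.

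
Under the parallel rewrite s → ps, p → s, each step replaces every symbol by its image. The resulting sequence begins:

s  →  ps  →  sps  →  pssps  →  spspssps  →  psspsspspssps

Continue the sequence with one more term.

Rewriting the 13 symbols of psspsspspssps one by one yields s ps ps s ps ps s ps s ps ps s ps; concatenated:

spspsspspsspsspspssps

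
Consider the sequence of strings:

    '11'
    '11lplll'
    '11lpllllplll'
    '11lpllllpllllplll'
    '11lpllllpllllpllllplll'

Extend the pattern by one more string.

Each term is the previous one with lplll appended.
Applying this once more to 11lpllllpllllpllllplll:

11lpllllpllllpllllpllllplll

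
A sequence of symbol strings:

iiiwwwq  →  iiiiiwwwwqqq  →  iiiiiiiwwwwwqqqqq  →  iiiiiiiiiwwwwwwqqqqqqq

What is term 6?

iiiiiiiiiiiiiwwwwwwwwqqqqqqqqqqq

Term n consists of 2n+1 i's, followed by n+2 w's, followed by 2n-1 q's (n = 1, 2, …).
For term 6, n = 6, so the run lengths are 13, 8, 11.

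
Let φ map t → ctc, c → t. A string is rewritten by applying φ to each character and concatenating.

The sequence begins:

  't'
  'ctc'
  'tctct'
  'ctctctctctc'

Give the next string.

Expanding ctctctctctc: c→t, t→ctc, c→t, t→ctc, c→t, t→ctc, c→t, t→ctc, c→t, t→ctc, c→t. Concatenated: t ctc t ctc t ctc t ctc t ctc t.

tctctctctctctctctctct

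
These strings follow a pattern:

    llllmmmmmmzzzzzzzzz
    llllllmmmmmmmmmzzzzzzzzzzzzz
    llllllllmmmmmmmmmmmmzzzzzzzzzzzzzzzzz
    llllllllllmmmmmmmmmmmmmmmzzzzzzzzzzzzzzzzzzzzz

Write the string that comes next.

llllllllllllmmmmmmmmmmmmmmmmmmzzzzzzzzzzzzzzzzzzzzzzzzz

Term n consists of 2n l's, followed by 3n m's, followed by 4n+1 z's, where the shown terms are n = 2, 3, 4, 5.
Setting n = 6 gives 12, 18, 25 characters in each block.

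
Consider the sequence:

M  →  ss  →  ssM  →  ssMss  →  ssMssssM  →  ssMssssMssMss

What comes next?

ssMssssMssMssssMssssM

This is a Fibonacci-style word recurrence s(k) = s(k−1)·s(k−2): e.g. ss·M = ssM.
So term 7 is ssMssssMssMss·ssMssssM.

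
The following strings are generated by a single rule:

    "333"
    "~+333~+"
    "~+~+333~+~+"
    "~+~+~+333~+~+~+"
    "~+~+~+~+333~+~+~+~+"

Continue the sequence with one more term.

Each term wraps the previous one in ~+ on the left and ~+ on the right.
So the next term is ~+·~+~+~+~+333~+~+~+~+·~+.

~+~+~+~+~+333~+~+~+~+~+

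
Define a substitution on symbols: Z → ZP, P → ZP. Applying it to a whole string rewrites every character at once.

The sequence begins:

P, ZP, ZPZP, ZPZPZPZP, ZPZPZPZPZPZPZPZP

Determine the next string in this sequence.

Replace each of the 16 characters of ZPZPZPZPZPZPZPZP in place — ZP ZP ZP ZP ZP ZP ZP ZP ZP ZP ZP ZP ZP ZP ZP ZP — and concatenate.

ZPZPZPZPZPZPZPZPZPZPZPZPZPZPZPZP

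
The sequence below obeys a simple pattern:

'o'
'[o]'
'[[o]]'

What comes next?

Every step adds [ to the front and ] to the end of the previous string.
Applying this once more to [[o]]:

[[[o]]]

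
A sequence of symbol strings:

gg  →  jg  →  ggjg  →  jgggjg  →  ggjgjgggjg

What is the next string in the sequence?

jgggjgggjgjgggjg

From term 3 onward, concatenate the second-to-last term with the last: gg·jg = ggjg, jg·ggjg = jgggjg, …
So term 6 is jgggjg·ggjgjgggjg.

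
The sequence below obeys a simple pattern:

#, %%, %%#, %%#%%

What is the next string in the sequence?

Each term (from the third on) is the previous term followed by the one before it: term 3 = %%·# = %%#.
Continuing: %%#%% · %%# gives term 5.

%%#%%%%#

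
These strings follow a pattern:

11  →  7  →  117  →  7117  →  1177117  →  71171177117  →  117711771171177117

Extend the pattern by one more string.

71171177117117711771171177117

This is a Fibonacci-style word recurrence s(k) = s(k−2)·s(k−1): e.g. 11·7 = 117.
The next term joins 71171177117 and 117711771171177117.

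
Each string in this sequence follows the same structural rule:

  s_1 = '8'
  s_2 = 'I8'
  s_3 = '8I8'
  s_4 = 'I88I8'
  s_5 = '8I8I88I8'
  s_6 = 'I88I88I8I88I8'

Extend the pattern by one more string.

8I8I88I8I88I88I8I88I8

From term 3 onward, concatenate the second-to-last term with the last: 8·I8 = 8I8, I8·8I8 = I88I8, …
So term 7 is 8I8I88I8·I88I88I8I88I8.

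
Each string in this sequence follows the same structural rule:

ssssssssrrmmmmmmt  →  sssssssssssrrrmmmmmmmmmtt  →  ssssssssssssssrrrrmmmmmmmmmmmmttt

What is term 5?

Reading off run lengths: s runs 8, 11, 14; r runs 2, 3, 4; m runs 6, 9, 12; t runs 1, 2, 3 — each is linear in n, where the shown terms are n = 2, 3, 4.
At n = 6 the blocks have lengths 20, 6, 18, 5.

ssssssssssssssssssssrrrrrrmmmmmmmmmmmmmmmmmmttttt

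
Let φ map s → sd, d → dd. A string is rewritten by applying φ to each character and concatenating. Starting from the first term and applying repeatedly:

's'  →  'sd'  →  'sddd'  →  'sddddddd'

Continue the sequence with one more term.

sddddddddddddddd

Rewriting each symbol of sddddddd: s→sd, d→dd, d→dd, d→dd, d→dd, d→dd, d→dd, d→dd, which concatenates to sd dd dd dd dd dd dd dd.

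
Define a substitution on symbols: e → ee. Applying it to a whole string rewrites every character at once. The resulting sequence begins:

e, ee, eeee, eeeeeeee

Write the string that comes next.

Expanding eeeeeeee: e→ee, e→ee, e→ee, e→ee, e→ee, e→ee, e→ee, e→ee. Concatenated: ee ee ee ee ee ee ee ee.

eeeeeeeeeeeeeeee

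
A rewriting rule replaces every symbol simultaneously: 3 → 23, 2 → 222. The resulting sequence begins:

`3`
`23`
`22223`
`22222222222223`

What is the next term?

Rewriting the 14 symbols of 22222222222223 one by one yields 222 222 222 222 222 222 222 222 222 222 222 222 222 23; concatenated:

22222222222222222222222222222222222222223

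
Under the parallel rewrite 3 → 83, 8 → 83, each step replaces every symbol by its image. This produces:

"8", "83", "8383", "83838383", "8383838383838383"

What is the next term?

Rewriting the 16 symbols of 8383838383838383 one by one yields 83 83 83 83 83 83 83 83 83 83 83 83 83 83 83 83; concatenated:

83838383838383838383838383838383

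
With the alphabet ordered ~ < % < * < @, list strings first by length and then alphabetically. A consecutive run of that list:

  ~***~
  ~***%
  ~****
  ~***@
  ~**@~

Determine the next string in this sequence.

The successor of ~**@~ increments the rightmost position that isn't already @ and resets every position after it to ~.

~**@%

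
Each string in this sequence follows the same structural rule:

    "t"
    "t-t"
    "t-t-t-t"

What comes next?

t-t-t-t-t-t-t-t

s(k+1) = s(k)·-·s(k) — each term doubles the last with '-' between the halves.
So the next term is two copies of t-t-t-t with '-' between the halves.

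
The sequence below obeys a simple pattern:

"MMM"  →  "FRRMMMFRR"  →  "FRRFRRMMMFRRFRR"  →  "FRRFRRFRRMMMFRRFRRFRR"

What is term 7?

Every step adds FRR to the front and FRR to the end of the previous string.
From FRRFRRFRRMMMFRRFRRFRR, 3 further steps: FRRFRRFRRMMMFRRFRRFRR → FRRFRRFRRFRRMMMFRRFRRFRRFRR → FRRFRRFRRFRRFRRMMMFRRFRRFRRFRRFRR → (answer).

FRRFRRFRRFRRFRRFRRMMMFRRFRRFRRFRRFRRFRR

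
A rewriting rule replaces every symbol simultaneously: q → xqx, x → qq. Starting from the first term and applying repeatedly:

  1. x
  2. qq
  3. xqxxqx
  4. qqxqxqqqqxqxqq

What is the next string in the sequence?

xqxxqxqqxqxqqxqxxqxxqxxqxqqxqxqqxqxxqx

φ(qqxqxqqqqxqxqq) expands symbol-by-symbol to xqx xqx qq xqx qq xqx xqx xqx xqx qq xqx qq xqx xqx; joining the 14 pieces gives the next term.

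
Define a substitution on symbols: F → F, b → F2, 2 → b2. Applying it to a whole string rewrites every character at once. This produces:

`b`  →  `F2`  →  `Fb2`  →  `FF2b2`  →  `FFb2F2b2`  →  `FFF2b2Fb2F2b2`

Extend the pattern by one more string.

Applying the rule to each of the 13 symbols of FFF2b2Fb2F2b2 gives the pieces F F F b2 F2 b2 F F2 b2 F b2 F2 b2, which concatenate to the answer.

FFFb2F2b2FF2b2Fb2F2b2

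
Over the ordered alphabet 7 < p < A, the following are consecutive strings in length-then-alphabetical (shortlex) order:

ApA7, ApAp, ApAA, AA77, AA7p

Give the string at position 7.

AAp7

Continuing the enumeration 2 steps past AA7p: AA7p → AA7A → (answer).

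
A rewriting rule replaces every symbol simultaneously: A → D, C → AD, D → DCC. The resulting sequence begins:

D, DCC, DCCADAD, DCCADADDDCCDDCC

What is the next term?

Applying the rule to each of the 15 symbols of DCCADADDDCCDDCC gives the pieces DCC AD AD D DCC D DCC DCC DCC AD AD DCC DCC AD AD, which concatenate to the answer.

DCCADADDDCCDDCCDCCDCCADADDCCDCCADAD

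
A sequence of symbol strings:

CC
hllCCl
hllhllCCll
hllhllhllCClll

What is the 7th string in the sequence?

Each term wraps the previous one in hll on the left and l on the right.
From hllhllhllCClll, 3 further steps: hllhllhllCClll → hllhllhllhllCCllll → hllhllhllhllhllCClllll → (answer).

hllhllhllhllhllhllCCllllll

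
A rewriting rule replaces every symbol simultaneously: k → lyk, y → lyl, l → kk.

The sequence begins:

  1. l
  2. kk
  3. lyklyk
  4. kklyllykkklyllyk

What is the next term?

Rewriting the 16 symbols of kklyllykkklyllyk one by one yields lyk lyk kk lyl kk kk lyl lyk lyk lyk kk lyl kk kk lyl lyk; concatenated:

lyklykkklylkkkklyllyklyklykkklylkkkklyllyk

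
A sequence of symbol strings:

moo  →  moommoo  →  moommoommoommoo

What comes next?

Every step duplicates the string with 'm' between the halves.
So the next term is two copies of moommoommoommoo with 'm' between the halves.

moommoommoommoommoommoommoommoo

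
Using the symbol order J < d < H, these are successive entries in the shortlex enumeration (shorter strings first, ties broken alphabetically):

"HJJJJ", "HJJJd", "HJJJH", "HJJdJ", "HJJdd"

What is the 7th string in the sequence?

Stepping forward 2 times from HJJdd: HJJdd → HJJdH, then the target.

HJJHJ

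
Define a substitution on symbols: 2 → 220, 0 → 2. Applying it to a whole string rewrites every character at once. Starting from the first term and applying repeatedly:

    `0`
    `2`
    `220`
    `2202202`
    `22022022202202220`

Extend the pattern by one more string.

Applying the rule to each of the 17 symbols of 22022022202202220 gives the pieces 220 220 2 220 220 2 220 220 220 2 220 220 2 220 220 220 2, which concatenate to the answer.

22022022202202220220220222022022202202202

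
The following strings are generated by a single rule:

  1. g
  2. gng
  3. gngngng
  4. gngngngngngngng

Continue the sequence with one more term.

gngngngngngngngngngngngngngngng

Each string is two copies of the previous one joined by 'n'.
One more doubling of gngngngngngngng gives the answer.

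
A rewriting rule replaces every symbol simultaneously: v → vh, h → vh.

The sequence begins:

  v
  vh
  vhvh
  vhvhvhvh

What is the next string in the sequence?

Rewriting each symbol of vhvhvhvh: v→vh, h→vh, v→vh, h→vh, v→vh, h→vh, v→vh, h→vh, which concatenates to vh vh vh vh vh vh vh vh.

vhvhvhvhvhvhvhvh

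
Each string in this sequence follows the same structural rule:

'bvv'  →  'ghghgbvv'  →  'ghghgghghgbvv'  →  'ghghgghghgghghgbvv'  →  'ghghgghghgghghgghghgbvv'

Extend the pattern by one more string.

Each term is the previous one with ghghg prepended.
One more step from ghghgghghgghghgghghgbvv gives the answer.

ghghgghghgghghgghghgghghgbvv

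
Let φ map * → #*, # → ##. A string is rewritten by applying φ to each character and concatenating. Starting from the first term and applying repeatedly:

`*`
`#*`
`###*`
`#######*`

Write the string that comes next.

Apply φ to #######* symbol by symbol: #→##, #→##, #→##, #→##, #→##, #→##, #→##, *→#*; joined: ## ## ## ## ## ## ## #*.

###############*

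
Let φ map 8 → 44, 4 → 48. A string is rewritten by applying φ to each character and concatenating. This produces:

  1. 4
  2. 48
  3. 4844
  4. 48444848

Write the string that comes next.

4844484848444844

Apply φ to 48444848 symbol by symbol: 4→48, 8→44, 4→48, 4→48, 4→48, 8→44, 4→48, 8→44; joined: 48 44 48 48 48 44 48 44.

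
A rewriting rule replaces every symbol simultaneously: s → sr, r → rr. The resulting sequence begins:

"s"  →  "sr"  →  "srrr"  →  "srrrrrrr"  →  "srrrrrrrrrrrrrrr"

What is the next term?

Rewriting the 16 symbols of srrrrrrrrrrrrrrr one by one yields sr rr rr rr rr rr rr rr rr rr rr rr rr rr rr rr; concatenated:

srrrrrrrrrrrrrrrrrrrrrrrrrrrrrrr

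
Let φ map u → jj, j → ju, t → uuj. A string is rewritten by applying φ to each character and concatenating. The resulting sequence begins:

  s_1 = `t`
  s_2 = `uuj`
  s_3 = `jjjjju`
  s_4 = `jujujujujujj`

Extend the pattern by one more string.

Expanding jujujujujujj: j→ju, u→jj, j→ju, u→jj, j→ju, u→jj, j→ju, u→jj, j→ju, u→jj, j→ju, j→ju. Concatenated: ju jj ju jj ju jj ju jj ju jj ju ju.

jujjjujjjujjjujjjujjjuju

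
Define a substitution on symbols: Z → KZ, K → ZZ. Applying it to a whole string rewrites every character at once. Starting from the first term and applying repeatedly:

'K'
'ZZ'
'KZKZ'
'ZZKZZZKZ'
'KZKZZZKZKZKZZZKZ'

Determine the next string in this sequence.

φ(KZKZZZKZKZKZZZKZ) expands symbol-by-symbol to ZZ KZ ZZ KZ KZ KZ ZZ KZ ZZ KZ ZZ KZ KZ KZ ZZ KZ; joining the 16 pieces gives the next term.

ZZKZZZKZKZKZZZKZZZKZZZKZKZKZZZKZ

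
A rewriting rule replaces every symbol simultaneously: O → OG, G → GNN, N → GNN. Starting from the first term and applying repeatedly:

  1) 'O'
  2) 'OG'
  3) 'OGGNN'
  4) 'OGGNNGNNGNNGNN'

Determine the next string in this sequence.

Replace each of the 14 characters of OGGNNGNNGNNGNN in place — OG GNN GNN GNN GNN GNN GNN GNN GNN GNN GNN GNN GNN GNN — and concatenate.

OGGNNGNNGNNGNNGNNGNNGNNGNNGNNGNNGNNGNNGNN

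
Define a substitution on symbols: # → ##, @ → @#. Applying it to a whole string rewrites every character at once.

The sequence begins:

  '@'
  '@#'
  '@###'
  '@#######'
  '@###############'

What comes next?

@###############################

Replace each of the 16 characters of @############### in place — @# ## ## ## ## ## ## ## ## ## ## ## ## ## ## ## — and concatenate.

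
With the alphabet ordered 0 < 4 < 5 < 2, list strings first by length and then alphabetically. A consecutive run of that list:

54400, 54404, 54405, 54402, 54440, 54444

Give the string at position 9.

54450

Stepping forward 3 times from 54444: 54444 → 54445 → 54442, then the target.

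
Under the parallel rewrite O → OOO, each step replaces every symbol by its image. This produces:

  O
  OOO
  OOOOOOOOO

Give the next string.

Expanding OOOOOOOOO: O→OOO, O→OOO, O→OOO, O→OOO, O→OOO, O→OOO, O→OOO, O→OOO, O→OOO. Concatenated: OOO OOO OOO OOO OOO OOO OOO OOO OOO.

OOOOOOOOOOOOOOOOOOOOOOOOOOO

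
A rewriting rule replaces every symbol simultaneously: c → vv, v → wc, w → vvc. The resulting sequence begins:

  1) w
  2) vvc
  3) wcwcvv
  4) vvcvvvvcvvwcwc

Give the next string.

wcwcvvwcwcwcwcvvwcwcvvcvvvvcvv

φ(vvcvvvvcvvwcwc) expands symbol-by-symbol to wc wc vv wc wc wc wc vv wc wc vvc vv vvc vv; joining the 14 pieces gives the next term.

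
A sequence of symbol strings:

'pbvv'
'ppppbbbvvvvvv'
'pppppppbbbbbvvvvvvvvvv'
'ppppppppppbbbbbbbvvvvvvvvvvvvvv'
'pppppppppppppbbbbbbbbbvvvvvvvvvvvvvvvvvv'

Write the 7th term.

Reading off run lengths: p runs 1, 4, 7, 10, 13; b runs 1, 3, 5, 7, 9; v runs 2, 6, 10, 14, 18 — each is linear in n (n = 1, 2, …).
Setting n = 7 gives 19, 13, 26 characters in each block.

pppppppppppppppppppbbbbbbbbbbbbbvvvvvvvvvvvvvvvvvvvvvvvvvv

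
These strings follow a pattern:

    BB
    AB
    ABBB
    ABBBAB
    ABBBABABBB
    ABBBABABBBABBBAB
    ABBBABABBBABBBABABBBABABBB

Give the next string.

ABBBABABBBABBBABABBBABABBBABBBABABBBABBBAB

Each term (from the third on) is the previous term followed by the one before it: term 3 = AB·BB = ABBB.
Continuing: ABBBABABBBABBBABABBBABABBB · ABBBABABBBABBBAB gives term 8.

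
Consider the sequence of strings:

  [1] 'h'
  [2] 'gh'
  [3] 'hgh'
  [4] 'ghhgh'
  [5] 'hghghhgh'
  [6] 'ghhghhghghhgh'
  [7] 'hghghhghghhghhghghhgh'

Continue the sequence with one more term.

ghhghhghghhghhghghhghghhghhghghhgh

From term 3 onward, concatenate the second-to-last term with the last: h·gh = hgh, gh·hgh = ghhgh, …
The next term joins ghhghhghghhgh and hghghhghghhghhghghhgh.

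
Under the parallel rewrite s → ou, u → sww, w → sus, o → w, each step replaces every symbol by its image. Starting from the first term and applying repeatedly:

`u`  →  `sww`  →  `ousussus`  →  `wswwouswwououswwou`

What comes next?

susousussuswswwousussuswswwwswwousussuswsww

Applying the rule to each of the 18 symbols of wswwouswwououswwou gives the pieces sus ou sus sus w sww ou sus sus w sww w sww ou sus sus w sww, which concatenate to the answer.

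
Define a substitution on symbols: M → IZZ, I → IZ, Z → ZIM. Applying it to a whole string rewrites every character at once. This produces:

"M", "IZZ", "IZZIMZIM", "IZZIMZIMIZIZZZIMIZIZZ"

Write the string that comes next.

IZZIMZIMIZIZZZIMIZIZZIZZIMIZZIMZIMZIMIZIZZIZZIMIZZIMZIM

φ(IZZIMZIMIZIZZZIMIZIZZ) expands symbol-by-symbol to IZ ZIM ZIM IZ IZZ ZIM IZ IZZ IZ ZIM IZ ZIM ZIM ZIM IZ IZZ IZ ZIM IZ ZIM ZIM; joining the 21 pieces gives the next term.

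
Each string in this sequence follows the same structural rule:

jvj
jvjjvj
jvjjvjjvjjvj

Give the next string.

s(k+1) = s(k)·s(k) — each term doubles the last.
One more doubling of jvjjvjjvjjvj gives the answer.

jvjjvjjvjjvjjvjjvjjvjjvj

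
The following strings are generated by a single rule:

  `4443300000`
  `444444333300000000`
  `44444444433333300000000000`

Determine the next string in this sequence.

4444444444443333333300000000000000

Term n consists of 3n 4's, followed by 2n 3's, followed by 3n+2 0's (n = 1, 2, …).
At n = 4 the blocks have lengths 12, 8, 14.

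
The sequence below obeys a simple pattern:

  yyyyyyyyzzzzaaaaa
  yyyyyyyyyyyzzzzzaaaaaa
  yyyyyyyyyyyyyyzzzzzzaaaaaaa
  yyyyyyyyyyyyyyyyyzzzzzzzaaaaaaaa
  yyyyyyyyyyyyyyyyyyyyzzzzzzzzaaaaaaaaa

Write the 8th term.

yyyyyyyyyyyyyyyyyyyyyyyyyyyyyzzzzzzzzzzzaaaaaaaaaaaa

Term n consists of 3n-1 y's, followed by n+1 z's, followed by n+2 a's, where the shown terms are n = 3, 4, 5, 6, 7.
For term 8, n = 10, so the run lengths are 29, 11, 12.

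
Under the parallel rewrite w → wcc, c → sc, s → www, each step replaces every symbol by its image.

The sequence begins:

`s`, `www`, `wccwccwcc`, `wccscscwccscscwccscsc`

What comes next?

Rewriting the 21 symbols of wccscscwccscscwccscsc one by one yields wcc sc sc www sc www sc wcc sc sc www sc www sc wcc sc sc www sc www sc; concatenated:

wccscscwwwscwwwscwccscscwwwscwwwscwccscscwwwscwwwsc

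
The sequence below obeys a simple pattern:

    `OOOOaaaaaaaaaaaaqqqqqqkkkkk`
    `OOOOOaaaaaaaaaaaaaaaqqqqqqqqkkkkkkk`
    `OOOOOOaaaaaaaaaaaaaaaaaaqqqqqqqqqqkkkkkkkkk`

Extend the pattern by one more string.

Term n consists of n+1 O's, followed by 3n+3 a's, followed by 2n q's, followed by 2n-1 k's, where the shown terms are n = 3, 4, 5.
Setting n = 6 gives 7, 21, 12, 11 characters in each block.

OOOOOOOaaaaaaaaaaaaaaaaaaaaaqqqqqqqqqqqqkkkkkkkkkkk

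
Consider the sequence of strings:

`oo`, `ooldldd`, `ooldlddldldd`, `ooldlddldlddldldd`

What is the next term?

Every step adds ldldd to the end: s(k+1) = s(k)·ldldd.
One more step from ooldlddldlddldldd gives the answer.

ooldlddldlddldlddldldd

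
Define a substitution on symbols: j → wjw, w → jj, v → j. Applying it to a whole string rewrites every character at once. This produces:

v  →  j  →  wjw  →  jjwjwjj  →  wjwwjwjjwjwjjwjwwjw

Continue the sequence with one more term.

Applying the rule to each of the 19 symbols of wjwwjwjjwjwjjwjwwjw gives the pieces jj wjw jj jj wjw jj wjw wjw jj wjw jj wjw wjw jj wjw jj jj wjw jj, which concatenate to the answer.

jjwjwjjjjwjwjjwjwwjwjjwjwjjwjwwjwjjwjwjjjjwjwjj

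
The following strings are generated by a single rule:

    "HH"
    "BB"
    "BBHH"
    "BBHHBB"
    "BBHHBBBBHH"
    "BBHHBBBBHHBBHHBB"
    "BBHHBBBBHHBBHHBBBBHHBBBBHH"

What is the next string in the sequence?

BBHHBBBBHHBBHHBBBBHHBBBBHHBBHHBBBBHHBBHHBB

This is a Fibonacci-style word recurrence s(k) = s(k−1)·s(k−2): e.g. BB·HH = BBHH.
So term 8 is BBHHBBBBHHBBHHBBBBHHBBBBHH·BBHHBBBBHHBBHHBB.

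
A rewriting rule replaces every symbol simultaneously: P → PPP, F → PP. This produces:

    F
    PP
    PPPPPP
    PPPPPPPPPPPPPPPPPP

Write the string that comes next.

PPPPPPPPPPPPPPPPPPPPPPPPPPPPPPPPPPPPPPPPPPPPPPPPPPPPPP

φ(PPPPPPPPPPPPPPPPPP) expands symbol-by-symbol to PPP PPP PPP PPP PPP PPP PPP PPP PPP PPP PPP PPP PPP PPP PPP PPP PPP PPP; joining the 18 pieces gives the next term.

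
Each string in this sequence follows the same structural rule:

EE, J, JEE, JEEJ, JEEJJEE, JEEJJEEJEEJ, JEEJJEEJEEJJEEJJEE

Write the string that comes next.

From term 3 onward, concatenate the last term with the second-to-last: J·EE = JEE, JEE·J = JEEJ, …
The next term joins JEEJJEEJEEJJEEJJEE and JEEJJEEJEEJ.

JEEJJEEJEEJJEEJJEEJEEJJEEJEEJ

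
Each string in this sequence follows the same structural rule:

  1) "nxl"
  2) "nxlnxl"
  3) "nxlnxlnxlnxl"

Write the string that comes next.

nxlnxlnxlnxlnxlnxlnxlnxl

Every step duplicates the string.
So the next term is two copies of nxlnxlnxlnxl.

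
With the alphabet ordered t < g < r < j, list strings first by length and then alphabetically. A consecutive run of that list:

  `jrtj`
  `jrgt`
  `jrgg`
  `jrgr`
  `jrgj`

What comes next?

jrrt

Treat jrgj as a base-4 numeral over the given alphabet and add one, carrying through any trailing j's.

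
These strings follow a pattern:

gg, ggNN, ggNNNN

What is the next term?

Each term is the previous one with NN appended.
So the next term is ggNNNN·NN.

ggNNNNNN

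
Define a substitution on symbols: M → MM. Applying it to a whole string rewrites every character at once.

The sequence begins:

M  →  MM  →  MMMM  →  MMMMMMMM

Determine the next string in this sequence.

Apply φ to MMMMMMMM symbol by symbol: M→MM, M→MM, M→MM, M→MM, M→MM, M→MM, M→MM, M→MM; joined: MM MM MM MM MM MM MM MM.

MMMMMMMMMMMMMMMM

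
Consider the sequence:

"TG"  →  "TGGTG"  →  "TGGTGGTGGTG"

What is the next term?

Every step duplicates the string with 'G' between the halves.
Doubling TGGTGGTGGTG with 'G' between the halves:

TGGTGGTGGTGGTGGTGGTGGTG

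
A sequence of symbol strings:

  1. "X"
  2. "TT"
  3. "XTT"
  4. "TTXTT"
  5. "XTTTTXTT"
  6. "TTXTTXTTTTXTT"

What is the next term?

XTTTTXTTTTXTTXTTTTXTT

From term 3 onward, concatenate the second-to-last term with the last: X·TT = XTT, TT·XTT = TTXTT, …
The next term joins XTTTTXTT and TTXTTXTTTTXTT.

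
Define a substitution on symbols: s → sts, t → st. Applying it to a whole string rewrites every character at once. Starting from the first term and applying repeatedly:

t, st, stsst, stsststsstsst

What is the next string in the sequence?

φ(stsststsstsst) expands symbol-by-symbol to sts st sts sts st sts st sts sts st sts sts st; joining the 13 pieces gives the next term.

stsststsstsststsststsstsststsstsst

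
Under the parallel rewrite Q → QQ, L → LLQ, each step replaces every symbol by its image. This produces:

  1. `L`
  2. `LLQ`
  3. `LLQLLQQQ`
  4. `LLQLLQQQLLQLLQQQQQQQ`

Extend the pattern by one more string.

φ(LLQLLQQQLLQLLQQQQQQQ) expands symbol-by-symbol to LLQ LLQ QQ LLQ LLQ QQ QQ QQ LLQ LLQ QQ LLQ LLQ QQ QQ QQ QQ QQ QQ QQ; joining the 20 pieces gives the next term.

LLQLLQQQLLQLLQQQQQQQLLQLLQQQLLQLLQQQQQQQQQQQQQQQ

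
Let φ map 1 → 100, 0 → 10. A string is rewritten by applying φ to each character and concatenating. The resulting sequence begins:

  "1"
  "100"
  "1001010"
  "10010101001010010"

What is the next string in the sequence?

Applying the rule to each of the 17 symbols of 10010101001010010 gives the pieces 100 10 10 100 10 100 10 100 10 10 100 10 100 10 10 100 10, which concatenate to the answer.

10010101001010010100101010010100101010010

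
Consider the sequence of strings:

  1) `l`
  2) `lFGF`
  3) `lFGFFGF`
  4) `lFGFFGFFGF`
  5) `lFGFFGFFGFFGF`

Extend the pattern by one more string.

Each term is the previous one with FGF appended.
One more step from lFGFFGFFGFFGF gives the answer.

lFGFFGFFGFFGFFGF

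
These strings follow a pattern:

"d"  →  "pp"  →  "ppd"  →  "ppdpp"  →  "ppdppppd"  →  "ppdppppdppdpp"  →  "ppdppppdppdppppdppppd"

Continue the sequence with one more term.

ppdppppdppdppppdppppdppdppppdppdpp

Each term (from the third on) is the previous term followed by the one before it: term 3 = pp·d = ppd.
So term 8 is ppdppppdppdppppdppppd·ppdppppdppdpp.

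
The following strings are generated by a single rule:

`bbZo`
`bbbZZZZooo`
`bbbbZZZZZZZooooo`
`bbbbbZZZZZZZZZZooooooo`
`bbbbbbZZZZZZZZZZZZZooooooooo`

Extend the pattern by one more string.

bbbbbbbZZZZZZZZZZZZZZZZooooooooooo

Term n consists of n+1 b's, followed by 3n-2 Z's, followed by 2n-1 o's (n = 1, 2, …).
At n = 6 the blocks have lengths 7, 16, 11.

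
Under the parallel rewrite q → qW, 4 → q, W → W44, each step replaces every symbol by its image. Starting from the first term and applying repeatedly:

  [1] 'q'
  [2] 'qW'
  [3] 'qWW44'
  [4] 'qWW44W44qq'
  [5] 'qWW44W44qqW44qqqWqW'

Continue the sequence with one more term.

qWW44W44qqW44qqqWqWW44qqqWqWqWW44qWW44

Applying the rule to each of the 19 symbols of qWW44W44qqW44qqqWqW gives the pieces qW W44 W44 q q W44 q q qW qW W44 q q qW qW qW W44 qW W44, which concatenate to the answer.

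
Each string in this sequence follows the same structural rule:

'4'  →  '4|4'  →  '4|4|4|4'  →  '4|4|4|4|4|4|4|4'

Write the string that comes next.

4|4|4|4|4|4|4|4|4|4|4|4|4|4|4|4

Each string is two copies of the previous one joined by '|'.
So the next term is two copies of 4|4|4|4|4|4|4|4 with '|' between the halves.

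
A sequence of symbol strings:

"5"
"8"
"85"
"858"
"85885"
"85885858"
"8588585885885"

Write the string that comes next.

858858588588585885858

Each term (from the third on) is the previous term followed by the one before it: term 3 = 8·5 = 85.
The next term joins 8588585885885 and 85885858.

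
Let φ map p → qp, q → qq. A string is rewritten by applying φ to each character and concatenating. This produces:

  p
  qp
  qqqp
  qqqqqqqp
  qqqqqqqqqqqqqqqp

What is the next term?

qqqqqqqqqqqqqqqqqqqqqqqqqqqqqqqp

Replace each of the 16 characters of qqqqqqqqqqqqqqqp in place — qq qq qq qq qq qq qq qq qq qq qq qq qq qq qq qp — and concatenate.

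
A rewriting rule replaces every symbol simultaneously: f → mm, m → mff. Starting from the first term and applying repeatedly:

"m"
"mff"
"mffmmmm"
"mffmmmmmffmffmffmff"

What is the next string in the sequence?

mffmmmmmffmffmffmffmffmmmmmffmmmmmffmmmmmffmmmm

Applying the rule to each of the 19 symbols of mffmmmmmffmffmffmff gives the pieces mff mm mm mff mff mff mff mff mm mm mff mm mm mff mm mm mff mm mm, which concatenate to the answer.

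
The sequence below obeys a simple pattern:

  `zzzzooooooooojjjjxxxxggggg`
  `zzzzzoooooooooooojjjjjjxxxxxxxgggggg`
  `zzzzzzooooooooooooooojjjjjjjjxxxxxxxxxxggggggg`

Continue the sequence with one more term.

zzzzzzzoooooooooooooooooojjjjjjjjjjxxxxxxxxxxxxxgggggggg

The n-th term is n+2 z's then 3n+3 o's then 2n j's then 3n-2 x's then n+3 g's, where the shown terms are n = 2, 3, 4.
At n = 5 the blocks have lengths 7, 18, 10, 13, 8.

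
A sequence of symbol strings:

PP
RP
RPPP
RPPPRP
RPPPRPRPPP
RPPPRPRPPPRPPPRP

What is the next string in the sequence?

Each term (from the third on) is the previous term followed by the one before it: term 3 = RP·PP = RPPP.
The next term joins RPPPRPRPPPRPPPRP and RPPPRPRPPP.

RPPPRPRPPPRPPPRPRPPPRPRPPP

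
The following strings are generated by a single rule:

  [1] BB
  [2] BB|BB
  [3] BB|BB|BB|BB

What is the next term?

BB|BB|BB|BB|BB|BB|BB|BB

s(k+1) = s(k)·|·s(k) — each term doubles the last with '|' between the halves.
So the next term is two copies of BB|BB|BB|BB with '|' between the halves.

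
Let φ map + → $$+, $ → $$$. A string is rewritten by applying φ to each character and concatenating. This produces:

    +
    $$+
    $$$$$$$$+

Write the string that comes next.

$$$$$$$$$$$$$$$$$$$$$$$$$$+

Rewriting each symbol of $$$$$$$$+: $→$$$, $→$$$, $→$$$, $→$$$, $→$$$, $→$$$, $→$$$, $→$$$, +→$$+, which concatenates to $$$ $$$ $$$ $$$ $$$ $$$ $$$ $$$ $$+.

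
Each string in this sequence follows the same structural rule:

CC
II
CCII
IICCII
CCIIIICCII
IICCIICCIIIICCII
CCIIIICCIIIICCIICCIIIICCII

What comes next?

IICCIICCIIIICCIICCIIIICCIIIICCIICCIIIICCII

This is a Fibonacci-style word recurrence s(k) = s(k−2)·s(k−1): e.g. CC·II = CCII.
Continuing: IICCIICCIIIICCII · CCIIIICCIIIICCIICCIIIICCII gives term 8.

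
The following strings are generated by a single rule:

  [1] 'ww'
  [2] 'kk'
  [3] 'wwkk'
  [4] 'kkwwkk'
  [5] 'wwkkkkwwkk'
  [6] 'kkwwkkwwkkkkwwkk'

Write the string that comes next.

wwkkkkwwkkkkwwkkwwkkkkwwkk

Each term (from the third on) is the two preceding terms concatenated in order: term 3 = ww·kk = wwkk.
So term 7 is wwkkkkwwkk·kkwwkkwwkkkkwwkk.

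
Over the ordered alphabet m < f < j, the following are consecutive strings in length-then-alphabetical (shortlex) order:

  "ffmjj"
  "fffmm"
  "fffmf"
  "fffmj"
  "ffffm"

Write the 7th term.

Continuing the enumeration 2 steps past ffffm: ffffm → fffff → (answer).

ffffj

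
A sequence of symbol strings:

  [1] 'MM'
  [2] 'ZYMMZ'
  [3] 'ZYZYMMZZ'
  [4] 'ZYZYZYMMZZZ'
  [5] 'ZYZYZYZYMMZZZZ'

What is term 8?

ZYZYZYZYZYZYZYMMZZZZZZZ

Every step adds ZY to the front and Z to the end of the previous string.
From ZYZYZYZYMMZZZZ, 3 further steps: ZYZYZYZYMMZZZZ → ZYZYZYZYZYMMZZZZZ → ZYZYZYZYZYZYMMZZZZZZ → (answer).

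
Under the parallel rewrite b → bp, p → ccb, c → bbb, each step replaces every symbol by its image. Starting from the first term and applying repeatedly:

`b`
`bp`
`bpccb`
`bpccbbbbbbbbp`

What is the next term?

φ(bpccbbbbbbbbp) expands symbol-by-symbol to bp ccb bbb bbb bp bp bp bp bp bp bp bp ccb; joining the 13 pieces gives the next term.

bpccbbbbbbbbpbpbpbpbpbpbpbpccb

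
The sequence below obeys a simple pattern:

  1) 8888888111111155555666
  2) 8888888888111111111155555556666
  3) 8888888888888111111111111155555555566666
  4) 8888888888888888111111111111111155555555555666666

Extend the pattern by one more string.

8888888888888888888111111111111111111155555555555556666666

Reading off run lengths: 8 runs 7, 10, 13, 16; 1 runs 7, 10, 13, 16; 5 runs 5, 7, 9, 11; 6 runs 3, 4, 5, 6 — each is linear in n, where the shown terms are n = 2, 3, 4, 5.
At n = 6 the blocks have lengths 19, 19, 13, 7.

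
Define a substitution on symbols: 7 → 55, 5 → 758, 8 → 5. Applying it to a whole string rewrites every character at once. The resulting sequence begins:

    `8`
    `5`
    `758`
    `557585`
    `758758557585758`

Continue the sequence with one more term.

Rewriting the 15 symbols of 758758557585758 one by one yields 55 758 5 55 758 5 758 758 55 758 5 758 55 758 5; concatenated:

557585557585758758557585758557585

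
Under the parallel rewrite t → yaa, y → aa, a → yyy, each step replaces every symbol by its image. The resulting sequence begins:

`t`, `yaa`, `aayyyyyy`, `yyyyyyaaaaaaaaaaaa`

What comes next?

Rewriting the 18 symbols of yyyyyyaaaaaaaaaaaa one by one yields aa aa aa aa aa aa yyy yyy yyy yyy yyy yyy yyy yyy yyy yyy yyy yyy; concatenated:

aaaaaaaaaaaayyyyyyyyyyyyyyyyyyyyyyyyyyyyyyyyyyyy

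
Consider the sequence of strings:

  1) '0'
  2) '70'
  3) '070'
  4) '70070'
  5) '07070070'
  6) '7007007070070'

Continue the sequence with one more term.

070700707007007070070

From term 3 onward, concatenate the second-to-last term with the last: 0·70 = 070, 70·070 = 70070, …
Continuing: 07070070 · 7007007070070 gives term 7.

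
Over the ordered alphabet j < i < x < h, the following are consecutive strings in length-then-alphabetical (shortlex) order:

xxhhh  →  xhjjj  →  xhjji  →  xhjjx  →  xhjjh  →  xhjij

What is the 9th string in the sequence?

Advancing 3 positions from xhjij through xhjij → xhjii → xhjix reaches term 9.

xhjih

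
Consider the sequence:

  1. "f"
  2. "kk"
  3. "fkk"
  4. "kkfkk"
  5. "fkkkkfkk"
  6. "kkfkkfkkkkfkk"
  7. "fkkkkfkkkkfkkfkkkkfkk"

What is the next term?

From term 3 onward, concatenate the second-to-last term with the last: f·kk = fkk, kk·fkk = kkfkk, …
Continuing: kkfkkfkkkkfkk · fkkkkfkkkkfkkfkkkkfkk gives term 8.

kkfkkfkkkkfkkfkkkkfkkkkfkkfkkkkfkk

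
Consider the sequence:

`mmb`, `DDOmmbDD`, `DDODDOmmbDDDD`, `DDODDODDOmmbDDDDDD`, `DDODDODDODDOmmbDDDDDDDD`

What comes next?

Every step adds DDO to the front and DD to the end of the previous string.
Applying this once more to DDODDODDODDOmmbDDDDDDDD:

DDODDODDODDODDOmmbDDDDDDDDDD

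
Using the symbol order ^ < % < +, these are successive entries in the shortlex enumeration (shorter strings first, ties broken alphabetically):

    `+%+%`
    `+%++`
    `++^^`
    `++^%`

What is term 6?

Stepping forward 2 times from ++^%: ++^% → ++^+, then the target.

++%^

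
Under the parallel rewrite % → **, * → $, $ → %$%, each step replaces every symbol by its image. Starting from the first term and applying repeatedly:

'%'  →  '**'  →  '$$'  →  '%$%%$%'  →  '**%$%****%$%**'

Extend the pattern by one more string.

$$**%$%**$$$$**%$%**$$

Applying the rule to each of the 14 symbols of **%$%****%$%** gives the pieces $ $ ** %$% ** $ $ $ $ ** %$% ** $ $, which concatenate to the answer.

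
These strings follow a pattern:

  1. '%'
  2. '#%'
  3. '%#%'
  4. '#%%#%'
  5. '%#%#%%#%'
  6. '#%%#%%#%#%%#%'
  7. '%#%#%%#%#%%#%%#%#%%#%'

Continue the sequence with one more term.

#%%#%%#%#%%#%%#%#%%#%#%%#%%#%#%%#%

From term 3 onward, concatenate the second-to-last term with the last: %·#% = %#%, #%·%#% = #%%#%, …
The next term joins #%%#%%#%#%%#% and %#%#%%#%#%%#%%#%#%%#%.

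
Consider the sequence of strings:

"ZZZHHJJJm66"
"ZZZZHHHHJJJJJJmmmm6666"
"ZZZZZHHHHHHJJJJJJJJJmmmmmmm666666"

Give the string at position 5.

ZZZZZZZHHHHHHHHHHJJJJJJJJJJJJJJJmmmmmmmmmmmmm6666666666

The n-th term is n+2 Z's then 2n H's then 3n J's then 3n-2 m's then 2n 6's (n = 1, 2, …).
At n = 5 the blocks have lengths 7, 10, 15, 13, 10.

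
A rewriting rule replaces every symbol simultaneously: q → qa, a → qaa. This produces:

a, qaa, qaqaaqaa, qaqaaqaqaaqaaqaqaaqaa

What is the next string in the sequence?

φ(qaqaaqaqaaqaaqaqaaqaa) expands symbol-by-symbol to qa qaa qa qaa qaa qa qaa qa qaa qaa qa qaa qaa qa qaa qa qaa qaa qa qaa qaa; joining the 21 pieces gives the next term.

qaqaaqaqaaqaaqaqaaqaqaaqaaqaqaaqaaqaqaaqaqaaqaaqaqaaqaa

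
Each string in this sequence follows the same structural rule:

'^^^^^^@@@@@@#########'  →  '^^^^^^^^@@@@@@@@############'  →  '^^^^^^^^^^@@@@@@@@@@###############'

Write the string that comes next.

^^^^^^^^^^^^@@@@@@@@@@@@##################

The n-th term is 2n ^'s then 2n @'s then 3n #'s, where the shown terms are n = 3, 4, 5.
For the next term, n = 6, so the run lengths are 12, 12, 18.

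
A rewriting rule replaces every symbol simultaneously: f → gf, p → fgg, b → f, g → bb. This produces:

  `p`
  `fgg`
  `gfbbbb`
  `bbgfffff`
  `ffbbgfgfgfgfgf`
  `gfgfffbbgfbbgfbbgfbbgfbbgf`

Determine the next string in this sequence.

bbgfbbgfgfgfffbbgfffbbgfffbbgfffbbgfffbbgf

Applying the rule to each of the 26 symbols of gfgfffbbgfbbgfbbgfbbgfbbgf gives the pieces bb gf bb gf gf gf f f bb gf f f bb gf f f bb gf f f bb gf f f bb gf, which concatenate to the answer.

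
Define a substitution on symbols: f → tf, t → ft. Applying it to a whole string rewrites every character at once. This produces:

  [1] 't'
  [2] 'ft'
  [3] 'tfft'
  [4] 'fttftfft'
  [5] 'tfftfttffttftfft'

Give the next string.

φ(tfftfttffttftfft) expands symbol-by-symbol to ft tf tf ft tf ft ft tf tf ft ft tf ft tf tf ft; joining the 16 pieces gives the next term.

fttftffttfftfttftfftfttffttftfft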